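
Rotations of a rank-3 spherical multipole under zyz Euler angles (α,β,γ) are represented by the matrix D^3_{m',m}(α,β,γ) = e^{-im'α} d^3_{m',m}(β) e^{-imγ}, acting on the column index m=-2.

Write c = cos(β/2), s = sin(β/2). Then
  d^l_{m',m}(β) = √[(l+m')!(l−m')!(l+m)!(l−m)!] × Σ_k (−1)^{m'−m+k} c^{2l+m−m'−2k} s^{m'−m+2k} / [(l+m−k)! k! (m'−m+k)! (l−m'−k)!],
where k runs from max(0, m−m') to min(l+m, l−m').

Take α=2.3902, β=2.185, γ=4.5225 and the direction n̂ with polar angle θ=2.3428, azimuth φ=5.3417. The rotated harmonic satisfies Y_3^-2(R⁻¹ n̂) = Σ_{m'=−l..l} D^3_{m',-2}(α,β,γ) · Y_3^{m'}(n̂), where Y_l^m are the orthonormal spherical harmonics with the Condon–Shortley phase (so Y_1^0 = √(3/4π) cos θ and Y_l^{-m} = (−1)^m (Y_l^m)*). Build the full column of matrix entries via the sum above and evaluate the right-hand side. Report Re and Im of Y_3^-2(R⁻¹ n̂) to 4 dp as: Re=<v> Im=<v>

Need the full column D^3_{m',-2} for m'=−3..3 at α=2.3902, β=2.1850, γ=4.5225.
cos(β/2)=0.460267, sin(β/2)=0.887780
d^3_{-3,-2}: single k=1 term ⇒ +0.044919;  D = -0.039255-0.021836i
d^3_{-2,-2}: k∈[0..1] ⇒ +0.009507 -0.176857 = -0.167349;  D = -0.051333-0.159282i
d^3_{-1,-2}: k∈[0..1] ⇒ -0.057990 +0.431496 = +0.373506;  D = +0.158964-0.337990i
d^3_{0,-2}: k∈[0..1] ⇒ +0.193737 -0.720781 = -0.527044;  D = +0.489490-0.195383i
d^3_{1,-2}: k∈[0..1] ⇒ -0.431496 +0.802671 = +0.371175;  D = +0.345840+0.134781i
d^3_{2,-2}: k∈[0..1] ⇒ +0.657980 -0.489591 = +0.168389;  D = -0.072908-0.151787i
d^3_{3,-2}: single k=0 term ⇒ -0.621747;  D = +0.185878-0.593311i
Y_3^{m'}(θ=2.3428,φ=5.3417) and Σ D·Y over m':
  (-0.0393-0.0218i)·(-0.1458+0.0479i)  (-0.0513-0.1593i)·(+0.1124-0.3483i)  (+0.1590-0.3380i)·(+0.1953+0.2683i)  (+0.4895-0.1954i)·(+0.1476+0.0000i)  (+0.3458+0.1348i)·(-0.1953+0.2683i)  (-0.0729-0.1518i)·(+0.1124+0.3483i)  (+0.1859-0.5933i)·(+0.1458+0.0479i)
Y_3^-2(R⁻¹ n̂) = +0.135954-0.104552i

Re=0.1360 Im=-0.1046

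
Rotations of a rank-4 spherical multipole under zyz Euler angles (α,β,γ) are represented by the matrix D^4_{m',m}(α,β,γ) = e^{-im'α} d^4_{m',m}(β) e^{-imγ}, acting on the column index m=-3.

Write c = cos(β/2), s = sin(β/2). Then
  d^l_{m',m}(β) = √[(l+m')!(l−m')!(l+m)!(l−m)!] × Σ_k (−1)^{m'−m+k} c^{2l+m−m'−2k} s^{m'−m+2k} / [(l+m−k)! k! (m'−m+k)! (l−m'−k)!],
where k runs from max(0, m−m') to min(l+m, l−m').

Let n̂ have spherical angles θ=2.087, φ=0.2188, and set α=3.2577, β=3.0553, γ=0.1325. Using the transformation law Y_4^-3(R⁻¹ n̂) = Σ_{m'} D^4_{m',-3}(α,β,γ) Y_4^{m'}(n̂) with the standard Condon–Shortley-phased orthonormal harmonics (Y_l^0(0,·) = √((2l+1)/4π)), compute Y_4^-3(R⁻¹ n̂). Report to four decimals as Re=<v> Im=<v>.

Re=0.3017 Im=0.2502

Need the full column D^4_{m',-3} for m'=−4..4 at α=3.2577, β=3.0553, γ=0.1325.
cos(β/2)=0.043133, sin(β/2)=0.999069
d^4_{-4,-3}: single k=1 term ⇒ +0.000000;  D = +0.000000+0.000000i
d^4_{-3,-3}: k∈[0..1] ⇒ +0.000000 -0.000000 = -0.000000;  D = +0.000000+0.000000i
d^4_{-2,-3}: k∈[0..1] ⇒ -0.000000 +0.000002 = +0.000002;  D = +0.000001+0.000001i
d^4_{-1,-3}: k∈[0..1] ⇒ +0.000000 -0.000046 = -0.000046;  D = +0.000040+0.000022i
d^4_{0,-3}: k∈[0..1] ⇒ -0.000002 +0.000945 = +0.000943;  D = +0.000870+0.000365i
d^4_{1,-3}: k∈[0..1] ⇒ +0.000046 -0.014685 = -0.014639;  D = +0.014063+0.004065i
d^4_{2,-3}: k∈[0..1] ⇒ -0.000897 +0.160340 = +0.159444;  D = +0.157271+0.026234i
d^4_{3,-3}: k∈[0..1] ⇒ +0.012951 -0.992579 = -0.979628;  D = +0.978444+0.048157i
d^4_{4,-3}: single k=0 term ⇒ -0.121206;  D = -0.120934+0.008106i
Y_4^{m'}(θ=2.087,φ=0.2188) and Σ D·Y over m':
  (+0.0000+0.0000i)·(+0.1622-0.1944i)  (+0.0000+0.0000i)·(-0.3220+0.2480i)  (+0.0000+0.0000i)·(+0.1617-0.0756i)  (+0.0000+0.0000i)·(+0.2566-0.0571i)  (+0.0009+0.0004i)·(-0.2360+0.0000i)  (+0.0141+0.0041i)·(-0.2566-0.0571i)  (+0.1573+0.0262i)·(+0.1617+0.0756i)  (+0.9784+0.0482i)·(+0.3220+0.2480i)  (-0.1209+0.0081i)·(+0.1622+0.1944i)
Y_4^-3(R⁻¹ n̂) = +0.301739+0.250191i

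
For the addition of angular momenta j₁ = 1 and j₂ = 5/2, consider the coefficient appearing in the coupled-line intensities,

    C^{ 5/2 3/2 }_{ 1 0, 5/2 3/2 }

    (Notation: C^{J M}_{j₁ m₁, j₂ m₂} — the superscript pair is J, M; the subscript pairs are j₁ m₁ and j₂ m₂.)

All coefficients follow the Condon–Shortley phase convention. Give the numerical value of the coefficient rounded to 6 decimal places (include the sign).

−√(9/35) = -0.507093

√[6·1!1!4!/7! · 1!1!4!1!4!1!] = √(576/35)
  +(−1)^0/∏(0,1,1,4,0,0)! = 1/24  (running 1/24)
  +(−1)^1/∏(1,0,0,3,1,1)! = -1/6  (running -1/8)
⟨..|..⟩ = √(576/35)·(-1/8) = -0.507093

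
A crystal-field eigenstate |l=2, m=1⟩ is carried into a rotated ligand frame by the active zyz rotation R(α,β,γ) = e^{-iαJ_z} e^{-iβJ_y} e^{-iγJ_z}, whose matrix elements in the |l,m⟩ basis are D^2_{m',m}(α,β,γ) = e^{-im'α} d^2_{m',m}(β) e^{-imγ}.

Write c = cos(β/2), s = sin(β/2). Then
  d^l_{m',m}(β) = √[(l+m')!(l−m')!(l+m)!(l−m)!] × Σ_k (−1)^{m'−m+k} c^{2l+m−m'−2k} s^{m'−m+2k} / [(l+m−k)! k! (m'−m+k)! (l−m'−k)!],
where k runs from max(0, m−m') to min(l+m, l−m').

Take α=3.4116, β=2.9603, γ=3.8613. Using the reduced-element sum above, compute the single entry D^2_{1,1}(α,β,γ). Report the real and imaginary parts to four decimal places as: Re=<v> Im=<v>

Re=-0.0133 Im=0.0203

Split into d^2_{1,1}(β=2.9603) × two z-phases.
With c≡cos(β/2)=0.090522 and s≡sin(β/2)=0.995894, N=[6·1·6·1]^{1/2}=6.000000
k∈{0,1} keeps every argument non-negative
  k=0: (−1)^0·6.0000/(6)·0.0905^4·0.9959^0 = +0.000067
  k=1: (−1)^1·6.0000/(2)·0.0905^2·0.9959^2 = -0.024381
d^2_{1,1}(2.9603) = +0.000067 -0.024381 = -0.024314
Phases: e^{-i·(1)·3.4116}=-0.963769+0.266739i, e^{-i·(1)·3.8613}=-0.751999+0.659165i ⇒ D=-0.013347+0.020324i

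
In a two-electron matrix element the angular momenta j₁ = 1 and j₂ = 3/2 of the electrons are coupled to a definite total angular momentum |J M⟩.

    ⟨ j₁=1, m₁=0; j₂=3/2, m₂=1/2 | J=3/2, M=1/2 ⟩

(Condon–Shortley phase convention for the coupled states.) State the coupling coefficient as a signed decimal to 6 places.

-0.258199  (= −√(1/15))

j₁+j₂−J=1  J+j₁−j₂=1  J−j₁+j₂=2  j₁+j₂+J+1=5
(j₁±m₁, j₂±m₂, J±M) = (1,1,2,1,2,1)
P² = 4/15
sum k=0..1:
  [0] +1/2 = 1/2
  [1] −1/1 = -1
S = -1/2
C² = P²·S² = 1/15 ; C = -0.258199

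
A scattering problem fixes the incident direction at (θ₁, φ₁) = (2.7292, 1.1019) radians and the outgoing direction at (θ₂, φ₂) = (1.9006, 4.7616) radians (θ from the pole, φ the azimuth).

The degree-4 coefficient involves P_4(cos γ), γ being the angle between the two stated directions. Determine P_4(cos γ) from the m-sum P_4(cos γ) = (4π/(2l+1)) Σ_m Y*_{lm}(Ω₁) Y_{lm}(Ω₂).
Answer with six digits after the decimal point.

0.370988

Summing Y*_{l m}(θ₁,φ₁)·Y_{l m}(θ₂,φ₂) over m ∈ [−4, 4]; prefactor 4π/(2·4+1) = 1.396263:
  m=-4: (-0.00343 - 0.01089j) × (0.34772 - 0.06935j) = -0.00195 - 0.00355j  (running Σ = -0.00195 - 0.00355j)
  m=-3: (0.07284 + 0.01206j) × (0.05050 + 0.33956j) = -0.00042 + 0.02534j  (running Σ = -0.00236 + 0.02179j)
  m=-2: (-0.15499 + 0.21124j) × (0.07921 - 0.00782j) = -0.01062 + 0.01794j  (running Σ = -0.01299 + 0.03974j)
  m=-1: (-0.22574 - 0.44561j) × (0.01616 + 0.32804j) = 0.14253 - 0.08125j  (running Σ = 0.12954 - 0.04151j)
  m=0: (0.26208 + 0.00000j) × (0.02523 + 0.00000j) = 0.00661 + 0.00000j  (running Σ = 0.13616 - 0.04151j)
  m=1: (0.22574 - 0.44561j) × (-0.01616 + 0.32804j) = 0.14253 + 0.08125j  (running Σ = 0.27869 + 0.03974j)
  m=2: (-0.15499 - 0.21124j) × (0.07921 + 0.00782j) = -0.01062 - 0.01794j  (running Σ = 0.26807 + 0.02179j)
  m=3: (-0.07284 + 0.01206j) × (-0.05050 + 0.33956j) = -0.00042 - 0.02534j  (running Σ = 0.26765 - 0.00355j)
  m=4: (-0.00343 + 0.01089j) × (0.34772 + 0.06935j) = -0.00195 + 0.00355j  (running Σ = 0.26570 + 0.00000j)
Σ over m = 0.26570 + 0.00000j; ×(4π/9) → 0.37099 + 0.00000j. Real part: 0.370988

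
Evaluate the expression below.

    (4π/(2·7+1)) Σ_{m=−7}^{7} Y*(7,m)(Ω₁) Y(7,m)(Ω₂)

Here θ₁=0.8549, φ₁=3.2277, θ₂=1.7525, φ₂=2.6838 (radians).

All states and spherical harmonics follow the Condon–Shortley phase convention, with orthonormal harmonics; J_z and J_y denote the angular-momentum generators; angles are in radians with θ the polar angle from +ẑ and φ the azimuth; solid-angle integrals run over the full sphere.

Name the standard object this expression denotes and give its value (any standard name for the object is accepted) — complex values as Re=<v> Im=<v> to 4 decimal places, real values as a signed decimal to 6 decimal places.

This sum is the spherical-harmonic addition theorem: it equals the Legendre polynomial P_l(cos γ) of the angle γ between the two directions.
Expand P_7 via completeness: Σ_{m} conj(Y_{7,m}) at Ω₁ times Y_{7,m} at Ω₂ —
  m=-7: (-0.057339, -0.039460) × (0.444303, 0.028008) = (-0.024371, -0.019138)  (running Σ = (-0.024371, -0.019138))
  m=-6: (0.196970, 0.111902) × (0.282497, -0.117722) = (0.068817, 0.008424)  (running Σ = (0.044446, -0.010714))
  m=-5: (-0.375002, -0.172227) × (-0.127881, 0.146345) = (0.073160, -0.032855)  (running Σ = (0.117606, -0.043569))
  m=-4: (0.381894, 0.136996) × (-0.082278, 0.308827) = (-0.073730, 0.106667)  (running Σ = (0.043876, 0.063098))
  m=-3: (-0.050624, -0.013376) × (-0.020589, -0.102934) = (-0.000335, 0.005486)  (running Σ = (0.043542, 0.068585))
  m=-2: (-0.336896, -0.058599) × (-0.192655, -0.250702) = (0.050214, 0.095750)  (running Σ = (0.093756, 0.164335))
  m=-1: (0.211506, 0.018257) × (0.062245, 0.030668) = (0.012605, 0.007623)  (running Σ = (0.106361, 0.171958))
  m=0: (0.286441, -0.000000) × (0.313886, 0.000000) = (0.089910, 0.000000)  (running Σ = (0.196271, 0.171958))
  m=1: (-0.211506, 0.018257) × (-0.062245, 0.030668) = (0.012605, -0.007623)  (running Σ = (0.208876, 0.164335))
  m=2: (-0.336896, 0.058599) × (-0.192655, 0.250702) = (0.050214, -0.095750)  (running Σ = (0.259090, 0.068585))
  m=3: (0.050624, -0.013376) × (0.020589, -0.102934) = (-0.000335, -0.005486)  (running Σ = (0.258755, 0.063098))
  m=4: (0.381894, -0.136996) × (-0.082278, -0.308827) = (-0.073730, -0.106667)  (running Σ = (0.185025, -0.043569))
  m=5: (0.375002, -0.172227) × (0.127881, 0.146345) = (0.073160, 0.032855)  (running Σ = (0.258185, -0.010714))
  m=6: (0.196970, -0.111902) × (0.282497, 0.117722) = (0.068817, -0.008424)  (running Σ = (0.327002, -0.019138))
  m=7: (0.057339, -0.039460) × (-0.444303, 0.028008) = (-0.024371, 0.019138)  (running Σ = (0.302632, 0.000000))
Σ over m = (0.302632, 0.000000); ×(4π/15) → (0.253532, 0.000000). Real part: 0.253532

Legendre polynomial (addition theorem), +0.253532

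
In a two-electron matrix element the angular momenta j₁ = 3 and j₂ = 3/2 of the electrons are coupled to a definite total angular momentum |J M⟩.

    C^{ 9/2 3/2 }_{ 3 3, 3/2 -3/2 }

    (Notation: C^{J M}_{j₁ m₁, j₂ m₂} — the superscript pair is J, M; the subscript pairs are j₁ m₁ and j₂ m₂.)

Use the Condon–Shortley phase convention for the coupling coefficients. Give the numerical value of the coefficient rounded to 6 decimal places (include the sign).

+√(1/84) ≈ +0.109109

√[10·0!6!3!/10! · 6!0!0!3!6!3!] = √(1555200/7)
  +(−1)^0/∏(0,0,0,0,6,3)! = 1/4320  (running 1/4320)
⟨..|..⟩ = √(1555200/7)·(1/4320) = +0.109109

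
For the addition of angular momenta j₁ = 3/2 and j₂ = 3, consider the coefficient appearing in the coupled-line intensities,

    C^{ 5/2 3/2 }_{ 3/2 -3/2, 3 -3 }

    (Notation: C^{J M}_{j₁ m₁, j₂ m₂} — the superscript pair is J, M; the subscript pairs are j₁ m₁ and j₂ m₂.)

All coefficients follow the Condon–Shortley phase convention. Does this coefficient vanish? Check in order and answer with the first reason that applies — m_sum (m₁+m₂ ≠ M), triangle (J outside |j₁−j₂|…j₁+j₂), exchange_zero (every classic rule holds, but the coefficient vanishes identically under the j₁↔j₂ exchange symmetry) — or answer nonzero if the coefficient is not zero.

m_sum

m-sum: m₁+m₂ = -3/2+(-3) = -9/2, M = 3/2  ✗ ⇒ coefficient is 0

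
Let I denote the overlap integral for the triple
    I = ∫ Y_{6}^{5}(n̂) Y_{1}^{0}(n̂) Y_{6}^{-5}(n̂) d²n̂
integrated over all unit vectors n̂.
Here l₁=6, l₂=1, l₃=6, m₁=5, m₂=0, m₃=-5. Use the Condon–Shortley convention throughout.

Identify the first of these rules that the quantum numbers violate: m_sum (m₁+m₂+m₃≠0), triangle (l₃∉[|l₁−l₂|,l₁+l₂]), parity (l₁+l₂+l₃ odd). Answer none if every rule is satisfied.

parity

azimuthal sum: 5 + 0 − 5 = 0  ✓
5 ≤ 6 ≤ 7 (triangle on l)  ✓
L = 6 + 1 + 6 = 13 (odd)  ✗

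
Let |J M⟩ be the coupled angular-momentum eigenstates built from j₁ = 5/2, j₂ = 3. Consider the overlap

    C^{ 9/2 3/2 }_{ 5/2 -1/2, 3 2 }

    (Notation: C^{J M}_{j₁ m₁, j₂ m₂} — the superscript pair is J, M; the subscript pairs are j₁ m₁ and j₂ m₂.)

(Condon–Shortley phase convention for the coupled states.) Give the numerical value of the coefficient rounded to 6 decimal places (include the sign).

j₁+j₂−J=1  J+j₁−j₂=4  J−j₁+j₂=5  j₁+j₂+J+1=11
(j₁±m₁, j₂±m₂, J±M) = (2,3,5,1,6,3)
P² = 345600/77
sum k=0..1:
  [0] +1/720 = 1/720
  [1] −1/96 = -1/96
S = -13/1440
C² = P²·S² = 169/462 ; C = -0.604815

-0.604815  (= −√(169/462))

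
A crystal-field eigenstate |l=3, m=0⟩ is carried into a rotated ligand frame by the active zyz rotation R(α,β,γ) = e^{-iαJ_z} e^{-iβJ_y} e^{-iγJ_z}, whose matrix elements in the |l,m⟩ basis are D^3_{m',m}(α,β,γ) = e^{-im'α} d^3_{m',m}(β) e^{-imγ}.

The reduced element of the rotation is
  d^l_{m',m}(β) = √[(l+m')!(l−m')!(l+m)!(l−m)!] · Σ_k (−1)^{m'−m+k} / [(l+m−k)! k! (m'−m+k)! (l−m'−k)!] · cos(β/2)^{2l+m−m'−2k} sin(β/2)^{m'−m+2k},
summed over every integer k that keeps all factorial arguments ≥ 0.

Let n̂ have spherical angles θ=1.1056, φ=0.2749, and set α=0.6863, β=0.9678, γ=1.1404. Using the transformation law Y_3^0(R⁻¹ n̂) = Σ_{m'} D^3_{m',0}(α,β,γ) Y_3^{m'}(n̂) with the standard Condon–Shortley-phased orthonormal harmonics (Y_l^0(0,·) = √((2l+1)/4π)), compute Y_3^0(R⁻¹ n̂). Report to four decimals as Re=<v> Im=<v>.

Need the full column D^3_{m',0} for m'=−3..3 at α=0.6863, β=0.9678, γ=1.1404.
cos(β/2)=0.885187, sin(β/2)=0.465235
d^3_{-3,0}: single k=3 term ⇒ +0.312347;  D = -0.146476+0.275872i
d^3_{-2,0}: k∈[2..3] ⇒ +0.727857 -0.201057 = +0.526799;  D = +0.103727+0.516486i
d^3_{-1,0}: k∈[1..3] ⇒ +0.875868 -0.725829 +0.066832 = +0.216872;  D = +0.167771+0.137427i
d^3_{0,0}: k∈[0..3] ⇒ +0.481073 -1.195991 +0.330371 -0.010140 = -0.394686;  D = -0.394686+0.000000i
d^3_{1,0}: k∈[0..2] ⇒ -0.875868 +0.725829 -0.066832 = -0.216872;  D = -0.167771+0.137427i
d^3_{2,0}: k∈[0..1] ⇒ +0.727857 -0.201057 = +0.526799;  D = +0.103727-0.516486i
d^3_{3,0}: single k=0 term ⇒ -0.312347;  D = +0.146476+0.275872i
Y_3^{m'}(θ=1.1056,φ=0.2749) and Σ D·Y over m':
  (-0.1465+0.2759i)·(+0.2022-0.2187i)  (+0.1037+0.5165i)·(+0.3122-0.1913i)  (+0.1678+0.1374i)·(+0.0017-0.0005i)  (-0.3947+0.0000i)·(-0.3338+0.0000i)  (-0.1678+0.1374i)·(-0.0017-0.0005i)  (+0.1037-0.5165i)·(+0.3122+0.1913i)  (+0.1465+0.2759i)·(-0.2022-0.2187i)
Y_3^0(R⁻¹ n̂) = +0.456330-0.000000i

Re=0.4563 Im=0.0000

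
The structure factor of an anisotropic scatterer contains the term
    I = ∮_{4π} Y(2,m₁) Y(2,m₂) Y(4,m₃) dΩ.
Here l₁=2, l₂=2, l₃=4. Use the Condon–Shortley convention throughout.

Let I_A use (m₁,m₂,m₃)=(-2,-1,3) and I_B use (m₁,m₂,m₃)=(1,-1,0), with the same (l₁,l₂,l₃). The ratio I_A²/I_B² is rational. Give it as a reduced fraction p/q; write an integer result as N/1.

Same 2,2,4: normalisation and zero-m 3j drop out of the ratio.
A: Δ: 0! 4! 4! / 9! → 1/630; sum: t=0:+1/144 = 1/144; 3j²(2 2 4; -2 -1 3) = Δ·Π!·Σ² = 1/18  (sign -1)
B: Δ: 0! 4! 4! / 9! → 1/630; sum: t=0:+1/36 = 1/36; 3j²(2 2 4; 1 -1 0) = Δ·Π!·Σ² = 8/315  (sign +1)
I_A²/I_B² = (1/18)/(8/315) = 35/16

35/16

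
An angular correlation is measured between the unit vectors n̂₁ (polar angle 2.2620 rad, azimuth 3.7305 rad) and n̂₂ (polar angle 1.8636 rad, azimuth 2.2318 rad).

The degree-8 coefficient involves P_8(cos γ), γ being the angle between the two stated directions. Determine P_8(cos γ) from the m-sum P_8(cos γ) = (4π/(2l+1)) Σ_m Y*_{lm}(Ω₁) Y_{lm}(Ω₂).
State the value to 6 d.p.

Term-by-term m-sum for l=8 (normalisation 4π/17 = 0.739198):
  [-8]  conj(Y_{8,-8})(Ω₁) = -0.00007 - 0.06401j ; Y_{8,-8}(Ω₂) = 0.19813 + 0.30531j ; Δ = 0.01953 - 0.01270j
  [-7]  conj(Y_{8,-7})(Ω₁) = -0.11787 - 0.17602j ; Y_{8,-7}(Ω₂) = 0.43729 + 0.03742j ; Δ = -0.04496 - 0.08138j
  [-6]  conj(Y_{8,-6})(Ω₁) = -0.37084 - 0.15324j ; Y_{8,-6}(Ω₂) = 0.04915 - 0.05315j ; Δ = -0.02637 + 0.01218j
  [-5]  conj(Y_{8,-5})(Ω₁) = -0.42723 + 0.08530j ; Y_{8,-5}(Ω₂) = 0.05378 + 0.32612j ; Δ = -0.05079 - 0.13474j
  [-4]  conj(Y_{8,-4})(Ω₁) = -0.09841 + 0.09852j ; Y_{8,-4}(Ω₂) = 0.17860 + 0.09701j ; Δ = -0.02713 + 0.00805j
  [-3]  conj(Y_{8,-3})(Ω₁) = 0.05579 - 0.28111j ; Y_{8,-3}(Ω₂) = -0.22394 + 0.09792j ; Δ = 0.01503 + 0.06842j
  [-2]  conj(Y_{8,-2})(Ω₁) = -0.11791 - 0.28442j ; Y_{8,-2}(Ω₂) = -0.06111 + 0.24056j ; Δ = 0.07563 - 0.01098j
  [-1]  conj(Y_{8,-1})(Ω₁) = 0.13014 + 0.08693j ; Y_{8,-1}(Ω₂) = -0.12374 - 0.15910j ; Δ = -0.00227 - 0.03146j
  [+0]  conj(Y_{8,0})(Ω₁) = 0.33410 + 0.00000j ; Y_{8,0}(Ω₂) = -0.25905 + 0.00000j ; Δ = -0.08655 + 0.00000j
  [+1]  conj(Y_{8,1})(Ω₁) = -0.13014 + 0.08693j ; Y_{8,1}(Ω₂) = 0.12374 - 0.15910j ; Δ = -0.00227 + 0.03146j
  [+2]  conj(Y_{8,2})(Ω₁) = -0.11791 + 0.28442j ; Y_{8,2}(Ω₂) = -0.06111 - 0.24056j ; Δ = 0.07563 + 0.01098j
  [+3]  conj(Y_{8,3})(Ω₁) = -0.05579 - 0.28111j ; Y_{8,3}(Ω₂) = 0.22394 + 0.09792j ; Δ = 0.01503 - 0.06842j
  [+4]  conj(Y_{8,4})(Ω₁) = -0.09841 - 0.09852j ; Y_{8,4}(Ω₂) = 0.17860 - 0.09701j ; Δ = -0.02713 - 0.00805j
  [+5]  conj(Y_{8,5})(Ω₁) = 0.42723 + 0.08530j ; Y_{8,5}(Ω₂) = -0.05378 + 0.32612j ; Δ = -0.05079 + 0.13474j
  [+6]  conj(Y_{8,6})(Ω₁) = -0.37084 + 0.15324j ; Y_{8,6}(Ω₂) = 0.04915 + 0.05315j ; Δ = -0.02637 - 0.01218j
  [+7]  conj(Y_{8,7})(Ω₁) = 0.11787 - 0.17602j ; Y_{8,7}(Ω₂) = -0.43729 + 0.03742j ; Δ = -0.04496 + 0.08138j
  [+8]  conj(Y_{8,8})(Ω₁) = -0.00007 + 0.06401j ; Y_{8,8}(Ω₂) = 0.19813 - 0.30531j ; Δ = 0.01953 + 0.01270j
Σ over m = -0.16922 - 0.00000j; ×(4π/17) → -0.12509 - 0.00000j. Real part: -0.125089

-0.125089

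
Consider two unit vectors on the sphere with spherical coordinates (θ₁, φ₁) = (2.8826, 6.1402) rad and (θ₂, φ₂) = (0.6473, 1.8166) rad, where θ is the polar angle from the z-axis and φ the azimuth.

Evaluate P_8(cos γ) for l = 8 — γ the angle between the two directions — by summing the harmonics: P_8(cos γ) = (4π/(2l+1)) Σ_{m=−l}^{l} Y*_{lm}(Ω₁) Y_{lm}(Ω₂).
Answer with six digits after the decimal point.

Term-by-term m-sum for l=8 (normalisation 4π/17 = 0.739198):
  [-8]  conj(Y_{8,-8})(Ω₁) = (0.000004, -0.000009) ; Y_{8,-8}(Ω₂) = (-0.003474, -0.008318) ; Δ = (-0.000000, -0.000000)
  [-7]  conj(Y_{8,-7})(Ω₁) = (-0.000078, 0.000121) ; Y_{8,-7}(Ω₂) = (0.047161, -0.007119) ; Δ = (-0.000003, 0.000006)
  [-6]  conj(Y_{8,-6})(Ω₁) = (0.000904, -0.001046) ; Y_{8,-6}(Ω₂) = (-0.014823, 0.153973) ; Δ = (0.000148, 0.000155)
  [-5]  conj(Y_{8,-5})(Ω₁) = (-0.007205, 0.006254) ; Y_{8,-5}(Ω₂) = (-0.318993, -0.113478) ; Δ = (0.003008, -0.001178)
  [-4]  conj(Y_{8,-4})(Ω₁) = (0.040945, -0.026357) ; Y_{8,-4}(Ω₂) = (0.267241, -0.401228) ; Δ = (0.000367, -0.023472)
  [-3]  conj(Y_{8,-3})(Ω₁) = (-0.164545, 0.075256) ; Y_{8,-3}(Ω₂) = (0.230913, 0.254210) ; Δ = (-0.057126, -0.024451)
  [-2]  conj(Y_{8,-2})(Ω₁) = (0.439351, -0.129182) ; Y_{8,-2}(Ω₂) = (0.109424, -0.058591) ; Δ = (0.040506, -0.039878)
  [-1]  conj(Y_{8,-1})(Ω₁) = (-0.644039, 0.092721) ; Y_{8,-1}(Ω₂) = (0.100248, 0.399589) ; Δ = (-0.101614, -0.248056)
  [+0]  conj(Y_{8,0})(Ω₁) = (0.127322, -0.000000) ; Y_{8,0}(Ω₂) = (-0.006064, 0.000000) ; Δ = (-0.000772, 0.000000)
  [+1]  conj(Y_{8,1})(Ω₁) = (0.644039, 0.092721) ; Y_{8,1}(Ω₂) = (-0.100248, 0.399589) ; Δ = (-0.101614, 0.248056)
  [+2]  conj(Y_{8,2})(Ω₁) = (0.439351, 0.129182) ; Y_{8,2}(Ω₂) = (0.109424, 0.058591) ; Δ = (0.040506, 0.039878)
  [+3]  conj(Y_{8,3})(Ω₁) = (0.164545, 0.075256) ; Y_{8,3}(Ω₂) = (-0.230913, 0.254210) ; Δ = (-0.057126, 0.024451)
  [+4]  conj(Y_{8,4})(Ω₁) = (0.040945, 0.026357) ; Y_{8,4}(Ω₂) = (0.267241, 0.401228) ; Δ = (0.000367, 0.023472)
  [+5]  conj(Y_{8,5})(Ω₁) = (0.007205, 0.006254) ; Y_{8,5}(Ω₂) = (0.318993, -0.113478) ; Δ = (0.003008, 0.001178)
  [+6]  conj(Y_{8,6})(Ω₁) = (0.000904, 0.001046) ; Y_{8,6}(Ω₂) = (-0.014823, -0.153973) ; Δ = (0.000148, -0.000155)
  [+7]  conj(Y_{8,7})(Ω₁) = (0.000078, 0.000121) ; Y_{8,7}(Ω₂) = (-0.047161, -0.007119) ; Δ = (-0.000003, -0.000006)
  [+8]  conj(Y_{8,8})(Ω₁) = (0.000004, 0.000009) ; Y_{8,8}(Ω₂) = (-0.003474, 0.008318) ; Δ = (-0.000000, 0.000000)
Total Σ_m = (-0.230200, 0.000000). Multiply by 0.739198: (-0.170163, 0.000000). P_8(cos γ) = -0.170163

-0.170163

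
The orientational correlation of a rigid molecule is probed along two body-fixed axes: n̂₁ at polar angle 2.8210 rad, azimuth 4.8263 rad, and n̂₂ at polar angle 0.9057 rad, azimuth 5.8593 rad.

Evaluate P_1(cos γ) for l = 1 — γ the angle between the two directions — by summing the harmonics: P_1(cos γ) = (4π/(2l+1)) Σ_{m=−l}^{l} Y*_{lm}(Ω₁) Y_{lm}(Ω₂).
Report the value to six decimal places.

Term-by-term m-sum for l=1 (normalisation 4π/3 = 4.188790):
  m=-1: Y*=(0.012375, -0.108170)  Y=(0.247795, 0.111815)  product (0.015162, -0.025420)
  m=+0: Y*=(-0.463708, -0.000000)  Y=(0.301534, 0.000000)  product (-0.139823, -0.000000)
  m=+1: Y*=(-0.012375, -0.108170)  Y=(-0.247795, 0.111815)  product (0.015162, 0.025420)
Total Σ_m = (-0.109500, 0.000000). Multiply by 4.188790: (-0.458674, 0.000000). P_1(cos γ) = -0.458674

-0.458674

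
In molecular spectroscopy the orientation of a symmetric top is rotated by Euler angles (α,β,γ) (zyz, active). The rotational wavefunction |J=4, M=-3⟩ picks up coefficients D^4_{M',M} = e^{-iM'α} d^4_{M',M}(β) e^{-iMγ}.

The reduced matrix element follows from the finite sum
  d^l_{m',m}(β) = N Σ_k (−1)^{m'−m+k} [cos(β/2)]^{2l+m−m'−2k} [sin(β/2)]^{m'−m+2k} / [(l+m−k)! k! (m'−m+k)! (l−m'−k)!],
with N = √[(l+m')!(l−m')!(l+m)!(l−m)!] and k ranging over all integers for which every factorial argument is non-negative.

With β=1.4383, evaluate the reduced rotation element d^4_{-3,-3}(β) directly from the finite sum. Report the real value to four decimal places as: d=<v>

d^4_{-3,-3}(β=1.4383) via the finite sum:
Half-angle: c=0.752366, s=0.658745. N=√(1·5040·1·5040)=5040.000000
Admissible k: 0..1 (factorial args all ≥0)
  k=0: (−1)^0·5040.0000/(5040)·0.7524^8·0.6587^0 = +0.102668
  k=1: (−1)^1·5040.0000/(720)·0.7524^6·0.6587^2 = -0.550945
d^4_{-3,-3}(1.4383) = +0.102668 -0.550945 = -0.448277

d=-0.4483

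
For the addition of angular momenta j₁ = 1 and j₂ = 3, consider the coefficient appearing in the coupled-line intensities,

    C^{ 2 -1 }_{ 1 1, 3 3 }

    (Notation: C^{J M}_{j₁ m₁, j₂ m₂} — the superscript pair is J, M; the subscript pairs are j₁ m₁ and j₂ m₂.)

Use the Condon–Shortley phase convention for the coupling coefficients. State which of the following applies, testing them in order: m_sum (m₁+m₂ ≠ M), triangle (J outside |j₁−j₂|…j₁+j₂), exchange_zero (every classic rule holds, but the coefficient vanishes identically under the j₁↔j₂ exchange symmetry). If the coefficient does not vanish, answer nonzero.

m-sum: m₁+m₂ = 1+3 = 4, M = -1  ✗ ⇒ coefficient is 0

m_sum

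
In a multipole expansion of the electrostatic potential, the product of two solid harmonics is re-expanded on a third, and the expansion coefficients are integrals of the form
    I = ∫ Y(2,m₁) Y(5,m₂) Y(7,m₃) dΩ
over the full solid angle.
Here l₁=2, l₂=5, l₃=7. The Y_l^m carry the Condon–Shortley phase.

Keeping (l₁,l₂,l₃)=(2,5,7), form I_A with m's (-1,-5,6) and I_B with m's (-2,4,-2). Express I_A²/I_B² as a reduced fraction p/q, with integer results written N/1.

l's match ⇒ only the (l;m) 3-j factors differ between A and B.
A: triangle coeff Δ(2,5,7) = 1/15015; Σ_t [0,0]: t=0:+1/21772800 = 1/21772800; (3j)²=2/105 [(2 5 7; -1 -5 6)], sign=-1
B: triangle coeff Δ(2,5,7) = 1/15015; Σ_t [0,0]: t=0:+1/8709120 = 1/8709120; (3j)²=1/3003 [(2 5 7; -2 4 -2)], sign=-1
I_A²/I_B² = (2/105)/(1/3003) = 286/5

286/5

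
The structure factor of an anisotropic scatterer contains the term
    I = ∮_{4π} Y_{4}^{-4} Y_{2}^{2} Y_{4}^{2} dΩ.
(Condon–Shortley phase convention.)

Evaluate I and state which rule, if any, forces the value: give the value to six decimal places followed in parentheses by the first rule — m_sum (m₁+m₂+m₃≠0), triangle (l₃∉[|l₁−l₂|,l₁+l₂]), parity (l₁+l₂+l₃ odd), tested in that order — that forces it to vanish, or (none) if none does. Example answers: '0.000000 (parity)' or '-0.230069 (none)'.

m-sum 0 ✓  L=10 even ✓  2≤4≤6 ✓
Π(2lᵢ+1) = 9×5×9 = 405
triangle coeff Δ(4,2,4) = 1/13860
Σ_t [0,2]: t=0:+1/192 t=1:−1/36 t=2:+1/192 = -5/288
(3j)²=20/693 [(4 2 4; 0 0 0)], sign=-1
Σ_t [2,2]: t=2:+1/2880 = 1/2880
(3j)²=2/165 [(4 2 4; -4 2 2)], sign=+1
⇒ 4πI² = 120/847
I = (-1)√(120/847/(4π)) = -0.10618031
No selection rule forces the value: the integral is nonzero (none).

-0.106180 (none)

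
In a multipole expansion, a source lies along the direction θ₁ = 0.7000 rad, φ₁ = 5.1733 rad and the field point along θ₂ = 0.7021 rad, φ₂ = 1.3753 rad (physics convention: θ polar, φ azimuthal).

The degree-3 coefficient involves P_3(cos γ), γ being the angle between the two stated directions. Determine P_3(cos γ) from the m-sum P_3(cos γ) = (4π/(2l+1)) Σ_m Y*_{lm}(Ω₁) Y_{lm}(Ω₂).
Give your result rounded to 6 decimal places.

-0.340395

Term-by-term m-sum for l=3 (normalisation 4π/7 = 1.795196):
  m=-3: Y*=(-0.109583, 0.020855)  Y=(-0.062198, 0.093604)  product (0.004864, -0.011555)
  m=-2: Y*=(-0.196058, -0.258451)  Y=(-0.300881, -0.124028)  product (0.026935, 0.102080)
  m=-1: Y*=(0.178246, -0.358944)  Y=(0.077624, -0.391991)  product (-0.126867, -0.097733)
  m=+0: Y*=(-0.021430, -0.000000)  Y=(-0.024341, 0.000000)  product (0.000522, 0.000000)
  m=+1: Y*=(-0.178246, -0.358944)  Y=(-0.077624, -0.391991)  product (-0.126867, 0.097733)
  m=+2: Y*=(-0.196058, 0.258451)  Y=(-0.300881, 0.124028)  product (0.026935, -0.102080)
  m=+3: Y*=(0.109583, 0.020855)  Y=(0.062198, 0.093604)  product (0.004864, 0.011555)
Σ over m = (-0.189614, -0.000000); ×(4π/7) → (-0.340395, -0.000000). Real part: -0.340395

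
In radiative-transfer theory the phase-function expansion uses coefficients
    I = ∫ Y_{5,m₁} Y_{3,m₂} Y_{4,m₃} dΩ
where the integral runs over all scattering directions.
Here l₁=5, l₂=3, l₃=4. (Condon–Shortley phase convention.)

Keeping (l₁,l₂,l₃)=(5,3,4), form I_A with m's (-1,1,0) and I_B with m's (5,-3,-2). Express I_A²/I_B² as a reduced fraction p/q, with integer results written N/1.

121/315

Same 5,3,4: normalisation and zero-m 3j drop out of the ratio.
A: Δ: 4! 6! 2! / 13! → 1/180180; sum: t=2:+1/384 t=3:−1/216 t=4:+1/2304 = -11/6912; 3j²(5 3 4; -1 1 0) = Δ·Π!·Σ² = 11/1638  (sign -1)
B: Δ: 4! 6! 2! / 13! → 1/180180; sum: t=0:+1/34560 = 1/34560; 3j²(5 3 4; 5 -3 -2) = Δ·Π!·Σ² = 5/286  (sign +1)
I_A²/I_B² = (11/1638)/(5/286) = 121/315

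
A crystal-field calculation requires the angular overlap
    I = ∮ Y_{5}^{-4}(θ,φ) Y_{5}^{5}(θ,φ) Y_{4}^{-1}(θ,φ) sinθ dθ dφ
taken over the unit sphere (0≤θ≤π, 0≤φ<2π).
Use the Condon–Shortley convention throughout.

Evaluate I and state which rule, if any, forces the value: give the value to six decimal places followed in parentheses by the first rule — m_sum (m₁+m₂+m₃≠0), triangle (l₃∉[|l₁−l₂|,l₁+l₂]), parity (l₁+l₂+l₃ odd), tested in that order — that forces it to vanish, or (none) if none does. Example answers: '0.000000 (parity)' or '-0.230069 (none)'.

Checks pass: Σm=0; 14 even; l₃=4∈[0,10].
(2·5+1)(2·5+1)(2·4+1) = 1089
Δ: 6! 4! 4! / 15! → 1/3153150
sum: t=1:−1/69120 t=2:+1/1728 t=3:−1/576 t=4:+1/1728 t=5:−1/69120 = -7/11520
3j²(5 5 4; 0 0 0) = Δ·Π!·Σ² = 2/143  (sign -1)
sum: t=6:+1/103680 = 1/103680
3j²(5 5 4; -4 5 -1) = Δ·Π!·Σ² = 4/143  (sign -1)
combine: 4πI² = 1089·2/143·4/143 = 72/169
take √, sign +1: I = 0.18412721
No selection rule forces the value: the integral is nonzero (none).

0.184127 (none)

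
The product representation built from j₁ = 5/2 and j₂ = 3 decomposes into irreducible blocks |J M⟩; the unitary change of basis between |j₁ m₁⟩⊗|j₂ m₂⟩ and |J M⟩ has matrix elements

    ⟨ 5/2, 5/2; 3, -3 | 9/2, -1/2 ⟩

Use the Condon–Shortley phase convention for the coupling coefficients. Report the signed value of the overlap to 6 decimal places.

triangle: 1!·4!·5!/11! = 2880/39916800
(j±m)!: 5!·0!·0!·6!·4!·5! = 248832000
prefactor² = (2J+1)·Δ·N² = 13824000/77
  k=0: +1/(0!·1!·0!·0!·4!·5!) = 1/2880
Σ = 1/2880  ⇒  CG² = 13824000/77·(1/2880)² = 5/231
CG = +√(5/231) = +0.147122

+0.147122  (= +√(5/231))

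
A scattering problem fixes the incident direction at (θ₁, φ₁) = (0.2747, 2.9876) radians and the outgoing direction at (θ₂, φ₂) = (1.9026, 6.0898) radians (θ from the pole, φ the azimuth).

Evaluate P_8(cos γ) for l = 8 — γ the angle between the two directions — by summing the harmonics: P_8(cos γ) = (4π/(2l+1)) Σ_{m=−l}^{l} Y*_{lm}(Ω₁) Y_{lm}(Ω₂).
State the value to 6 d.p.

0.131398

Summing Y*_{l m}(θ₁,φ₁)·Y_{l m}(θ₂,φ₂) over m ∈ [−8, 8]; prefactor 4π/(2·8+1) = 0.739198:
  [-8]  conj(Y_{8,-8})(Ω₁) = 0.00001 - 0.00001j ; Y_{8,-8}(Ω₂) = 0.00780 + 0.32899j ; Δ = 0.00000 + 0.00000j
  [-7]  conj(Y_{8,-7})(Ω₁) = -0.00010 + 0.00019j ; Y_{8,-7}(Ω₂) = -0.09769 - 0.44288j ; Δ = 0.00009 + 0.00003j
  [-6]  conj(Y_{8,-6})(Ω₁) = 0.00117 - 0.00154j ; Y_{8,-6}(Ω₂) = 0.06348 + 0.14586j ; Δ = 0.00030 + 0.00007j
  [-5]  conj(Y_{8,-5})(Ω₁) = -0.00899 + 0.00872j ; Y_{8,-5}(Ω₂) = 0.16002 + 0.23197j ; Δ = -0.00346 - 0.00069j
  [-4]  conj(Y_{8,-4})(Ω₁) = 0.04888 - 0.03460j ; Y_{8,-4}(Ω₂) = -0.19862 - 0.19396j ; Δ = -0.01642 - 0.00261j
  [-3]  conj(Y_{8,-3})(Ω₁) = -0.18604 + 0.09263j ; Y_{8,-3}(Ω₂) = -0.13680 - 0.08966j ; Δ = 0.03376 + 0.00401j
  [-2]  conj(Y_{8,-2})(Ω₁) = 0.46457 - 0.14778j ; Y_{8,-2}(Ω₂) = 0.28369 + 0.11554j ; Δ = 0.14887 + 0.01175j
  [-1]  conj(Y_{8,-1})(Ω₁) = -0.61783 + 0.09590j ; Y_{8,-1}(Ω₂) = 0.10635 + 0.02083j ; Δ = -0.06770 - 0.00267j
  [+0]  conj(Y_{8,0})(Ω₁) = 0.04221 + 0.00000j ; Y_{8,0}(Ω₂) = -0.31083 + 0.00000j ; Δ = -0.01312 + 0.00000j
  [+1]  conj(Y_{8,1})(Ω₁) = 0.61783 + 0.09590j ; Y_{8,1}(Ω₂) = -0.10635 + 0.02083j ; Δ = -0.06770 + 0.00267j
  [+2]  conj(Y_{8,2})(Ω₁) = 0.46457 + 0.14778j ; Y_{8,2}(Ω₂) = 0.28369 - 0.11554j ; Δ = 0.14887 - 0.01175j
  [+3]  conj(Y_{8,3})(Ω₁) = 0.18604 + 0.09263j ; Y_{8,3}(Ω₂) = 0.13680 - 0.08966j ; Δ = 0.03376 - 0.00401j
  [+4]  conj(Y_{8,4})(Ω₁) = 0.04888 + 0.03460j ; Y_{8,4}(Ω₂) = -0.19862 + 0.19396j ; Δ = -0.01642 + 0.00261j
  [+5]  conj(Y_{8,5})(Ω₁) = 0.00899 + 0.00872j ; Y_{8,5}(Ω₂) = -0.16002 + 0.23197j ; Δ = -0.00346 + 0.00069j
  [+6]  conj(Y_{8,6})(Ω₁) = 0.00117 + 0.00154j ; Y_{8,6}(Ω₂) = 0.06348 - 0.14586j ; Δ = 0.00030 - 0.00007j
  [+7]  conj(Y_{8,7})(Ω₁) = 0.00010 + 0.00019j ; Y_{8,7}(Ω₂) = 0.09769 - 0.44288j ; Δ = 0.00009 - 0.00003j
  [+8]  conj(Y_{8,8})(Ω₁) = 0.00001 + 0.00001j ; Y_{8,8}(Ω₂) = 0.00780 - 0.32899j ; Δ = 0.00000 - 0.00000j
Accumulated sum 0.17776 + 0.00000j; after 4π/(2l+1) scaling, 0.13140 + 0.00000j ⇒ P_8 = 0.131398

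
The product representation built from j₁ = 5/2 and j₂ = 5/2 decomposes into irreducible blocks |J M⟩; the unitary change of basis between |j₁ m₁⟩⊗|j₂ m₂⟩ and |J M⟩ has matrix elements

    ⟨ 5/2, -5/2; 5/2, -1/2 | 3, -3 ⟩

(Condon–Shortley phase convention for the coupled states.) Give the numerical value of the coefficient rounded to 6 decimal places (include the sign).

+√(5/18) = +0.527046

triangle: 2!×3!×3!/9! = 72/362880
(j±m)!: 0!×5!×2!×3!×0!×6! = 1036800
prefactor² = (2J+1)×Δ×N² = 1440
  k=2: +1/(2!×0!×3!×0!×0!×3!) = 1/72
Σ = 1/72  ⇒  CG² = 1440×(1/72)² = 5/18
CG = +√(5/18) = +0.527046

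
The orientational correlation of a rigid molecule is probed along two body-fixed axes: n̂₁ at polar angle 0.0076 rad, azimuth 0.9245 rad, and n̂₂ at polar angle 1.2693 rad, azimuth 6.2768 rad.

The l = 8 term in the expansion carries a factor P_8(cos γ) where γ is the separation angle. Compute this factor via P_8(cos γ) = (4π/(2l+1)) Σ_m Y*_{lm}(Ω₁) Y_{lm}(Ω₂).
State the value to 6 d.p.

-0.240766

Addition theorem: P_8(cos γ) = (4π/17) Σ_m Y*_{lm}(Ω₁) Y_{lm}(Ω₂), m = −8…8:
  [-8]  conj(Y_{8,-8})(Ω₁) = +0.000000+0.000000i ; Y_{8,-8}(Ω₂) = +0.355828+0.018192i ; Δ = +0.000000+0.000000i
  [-7]  conj(Y_{8,-7})(Ω₁) = +0.000000+0.000000i ; Y_{8,-7}(Ω₂) = +0.442752+0.019803i ; Δ = +0.000000+0.000000i
  [-6]  conj(Y_{8,-6})(Ω₁) = +0.000000-0.000000i ; Y_{8,-6}(Ω₂) = +0.092014+0.003527i ; Δ = +0.000000-0.000000i
  [-5]  conj(Y_{8,-5})(Ω₁) = -0.000000-0.000000i ; Y_{8,-5}(Ω₂) = -0.321382-0.010264i ; Δ = +0.000000+0.000000i
  [-4]  conj(Y_{8,-4})(Ω₁) = -0.000000-0.000000i ; Y_{8,-4}(Ω₂) = -0.221349-0.005655i ; Δ = +0.000000+0.000000i
  [-3]  conj(Y_{8,-3})(Ω₁) = -0.000006+0.000002i ; Y_{8,-3}(Ω₂) = +0.228186+0.004372i ; Δ = -0.000001+0.000000i
  [-2]  conj(Y_{8,-2})(Ω₁) = -0.000164+0.000573i ; Y_{8,-2}(Ω₂) = +0.263513+0.003365i ; Δ = -0.000045+0.000150i
  [-1]  conj(Y_{8,-1})(Ω₁) = +0.022574+0.029924i ; Y_{8,-1}(Ω₂) = -0.182426-0.001165i ; Δ = -0.004083-0.005485i
  [+0]  conj(Y_{8,0})(Ω₁) = +1.161898-0.000000i ; Y_{8,0}(Ω₂) = -0.273220+0.000000i ; Δ = -0.317454+0.000000i
  [+1]  conj(Y_{8,1})(Ω₁) = -0.022574+0.029924i ; Y_{8,1}(Ω₂) = +0.182426-0.001165i ; Δ = -0.004083+0.005485i
  [+2]  conj(Y_{8,2})(Ω₁) = -0.000164-0.000573i ; Y_{8,2}(Ω₂) = +0.263513-0.003365i ; Δ = -0.000045-0.000150i
  [+3]  conj(Y_{8,3})(Ω₁) = +0.000006+0.000002i ; Y_{8,3}(Ω₂) = -0.228186+0.004372i ; Δ = -0.000001-0.000000i
  [+4]  conj(Y_{8,4})(Ω₁) = -0.000000+0.000000i ; Y_{8,4}(Ω₂) = -0.221349+0.005655i ; Δ = +0.000000-0.000000i
  [+5]  conj(Y_{8,5})(Ω₁) = +0.000000-0.000000i ; Y_{8,5}(Ω₂) = +0.321382-0.010264i ; Δ = +0.000000-0.000000i
  [+6]  conj(Y_{8,6})(Ω₁) = +0.000000+0.000000i ; Y_{8,6}(Ω₂) = +0.092014-0.003527i ; Δ = +0.000000+0.000000i
  [+7]  conj(Y_{8,7})(Ω₁) = -0.000000+0.000000i ; Y_{8,7}(Ω₂) = -0.442752+0.019803i ; Δ = +0.000000-0.000000i
  [+8]  conj(Y_{8,8})(Ω₁) = +0.000000-0.000000i ; Y_{8,8}(Ω₂) = +0.355828-0.018192i ; Δ = +0.000000-0.000000i
Accumulated sum -0.325713+0.000000i; after 4π/(2l+1) scaling, -0.240766+0.000000i ⇒ P_8 = -0.240766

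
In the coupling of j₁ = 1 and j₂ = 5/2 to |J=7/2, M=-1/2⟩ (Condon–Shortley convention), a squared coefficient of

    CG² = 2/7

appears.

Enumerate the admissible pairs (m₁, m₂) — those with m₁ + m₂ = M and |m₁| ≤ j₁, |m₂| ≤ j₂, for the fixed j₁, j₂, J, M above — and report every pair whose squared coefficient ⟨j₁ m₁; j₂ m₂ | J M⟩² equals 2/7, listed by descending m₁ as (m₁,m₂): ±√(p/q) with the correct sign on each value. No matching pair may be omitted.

Admissible pairs with m₁+m₂ = M = -1/2: (-1,1/2), (0,-1/2), (1,-3/2)
  (m₁,m₂)=(1,-3/2): CG² = 1/7, CG = +√(1/7)
  (m₁,m₂)=(0,-1/2): CG² = 4/7, CG = +√(4/7)
  (m₁,m₂)=(-1,1/2): CG² = 2/7, CG = +√(2/7)   ← matches the target
Pairs with CG² = 2/7: (-1,1/2): +√(2/7)

(-1,1/2): +√(2/7)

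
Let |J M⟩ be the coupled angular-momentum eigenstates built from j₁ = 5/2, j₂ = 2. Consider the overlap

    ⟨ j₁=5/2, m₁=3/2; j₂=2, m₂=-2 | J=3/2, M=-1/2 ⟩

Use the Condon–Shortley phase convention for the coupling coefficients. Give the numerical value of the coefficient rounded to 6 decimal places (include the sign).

+0.552052  (= +√(32/105))

triangle: 3!×2!×1!/7! = 12/5040
(j±m)!: 4!×1!×0!×4!×1!×2! = 1152
prefactor² = (2J+1)×Δ×N² = 384/35
  k=0: +1/(0!×3!×1!×0!×1!×1!) = 1/6
Σ = 1/6  ⇒  CG² = 384/35×(1/6)² = 32/105
CG = +√(32/105) = +0.552052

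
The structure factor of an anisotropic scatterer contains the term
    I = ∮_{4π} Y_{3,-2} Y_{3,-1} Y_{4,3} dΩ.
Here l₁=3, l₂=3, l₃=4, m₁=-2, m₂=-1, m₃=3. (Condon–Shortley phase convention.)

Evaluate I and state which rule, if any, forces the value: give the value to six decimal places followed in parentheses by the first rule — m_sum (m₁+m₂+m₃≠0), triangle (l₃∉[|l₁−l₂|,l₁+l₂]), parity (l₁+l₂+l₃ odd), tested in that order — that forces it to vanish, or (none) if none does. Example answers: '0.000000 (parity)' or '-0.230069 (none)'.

-0.095955 (none)

Checks pass: Σm=0; 10 even; l₃=4∈[0,6].
(2·3+1)(2·3+1)(2·4+1) = 441
Δ: 2! 4! 4! / 11! → 1/34650
sum: t=0:+1/72 t=1:−1/16 t=2:+1/72 = -5/144
3j²(3 3 4; 0 0 0) = Δ·Π!·Σ² = 2/77  (sign -1)
sum: t=1:−1/144 t=2:+1/288 = -1/288
3j²(3 3 4; -2 -1 3) = Δ·Π!·Σ² = 1/99  (sign +1)
combine: 4πI² = 441·2/77·1/99 = 14/121
take √, sign -1: I = -0.09595473
No selection rule forces the value: the integral is nonzero (none).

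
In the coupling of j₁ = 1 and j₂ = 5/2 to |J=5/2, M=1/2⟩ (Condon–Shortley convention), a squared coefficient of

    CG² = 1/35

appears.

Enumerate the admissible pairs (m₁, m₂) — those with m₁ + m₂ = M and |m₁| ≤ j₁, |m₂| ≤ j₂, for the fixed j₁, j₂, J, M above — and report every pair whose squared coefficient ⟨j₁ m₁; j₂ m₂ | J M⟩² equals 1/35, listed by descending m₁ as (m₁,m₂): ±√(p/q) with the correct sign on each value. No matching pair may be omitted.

(0,1/2): −√(1/35)

Admissible pairs with m₁+m₂ = M = 1/2: (-1,3/2), (0,1/2), (1,-1/2)
  (m₁,m₂)=(1,-1/2): CG² = 18/35, CG = +√(18/35)
  (m₁,m₂)=(0,1/2): CG² = 1/35, CG = −√(1/35)   ← matches the target
  (m₁,m₂)=(-1,3/2): CG² = 16/35, CG = −√(16/35)
Pairs with CG² = 1/35: (0,1/2): −√(1/35)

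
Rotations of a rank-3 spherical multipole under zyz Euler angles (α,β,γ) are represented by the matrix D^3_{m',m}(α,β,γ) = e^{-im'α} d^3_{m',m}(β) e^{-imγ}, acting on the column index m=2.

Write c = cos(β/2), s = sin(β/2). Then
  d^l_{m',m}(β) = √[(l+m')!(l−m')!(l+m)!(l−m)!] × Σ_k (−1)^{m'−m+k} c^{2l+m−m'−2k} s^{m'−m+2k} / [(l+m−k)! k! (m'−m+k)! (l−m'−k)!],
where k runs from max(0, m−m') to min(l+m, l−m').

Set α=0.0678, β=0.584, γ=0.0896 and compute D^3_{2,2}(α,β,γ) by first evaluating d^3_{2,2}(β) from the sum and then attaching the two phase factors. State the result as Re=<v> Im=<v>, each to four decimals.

First d^3_{2,2}(β=0.5840), then the phase factors e^{-i(2)α} and e^{-i(2)γ}:
Half-angle: c=0.957670, s=0.287868. N=√(120·1·120·1)=120.000000
The bounds max(0,m−m')=0 and min(l+m,l−m')=1 give 2 terms
  k=0: (−1)^0·120.0000/(120)·0.9577^6·0.2879^0 = +0.771428
  k=1: (−1)^1·120.0000/(24)·0.9577^4·0.2879^2 = -0.348514
d^3_{2,2}(0.5840) = +0.771428 -0.348514 = +0.422914
Attach z-rotation phases: D = e^{-i(2)(0.0678)}·(+0.422914)·e^{-i(2)(0.0896)} = +0.402131-0.130945i

Re=0.4021 Im=-0.1309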